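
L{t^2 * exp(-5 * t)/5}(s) 2/(5 * (s + 5)^3)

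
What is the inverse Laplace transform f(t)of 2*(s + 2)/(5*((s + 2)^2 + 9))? 2*exp(-2*t)*cos(3*t)/5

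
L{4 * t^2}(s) 8/s^3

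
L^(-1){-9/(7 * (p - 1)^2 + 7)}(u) -9 * exp(u) * sin(u)/7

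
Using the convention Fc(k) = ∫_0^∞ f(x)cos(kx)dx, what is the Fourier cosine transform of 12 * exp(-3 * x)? 36/(k^2 + 9)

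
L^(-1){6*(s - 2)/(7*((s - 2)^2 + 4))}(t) 6*exp(2*t)*cos(2*t)/7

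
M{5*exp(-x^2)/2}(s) 5*gamma(s/2)/4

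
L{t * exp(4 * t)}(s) (s - 4)^(-2)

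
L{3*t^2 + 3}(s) 3/s + 6/s^3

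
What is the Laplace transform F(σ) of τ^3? 6/σ^4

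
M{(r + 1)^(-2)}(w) (-pi*w + pi)/sin(pi*w)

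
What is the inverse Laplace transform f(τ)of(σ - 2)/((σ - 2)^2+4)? exp(2 * τ) * cos(2 * τ)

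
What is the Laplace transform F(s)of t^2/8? 1/(4 * s^3)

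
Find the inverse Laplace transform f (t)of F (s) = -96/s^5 -4*t^4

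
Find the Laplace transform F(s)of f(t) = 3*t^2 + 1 1/s + 6/s^3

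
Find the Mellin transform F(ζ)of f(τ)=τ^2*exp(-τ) gamma(ζ + 2)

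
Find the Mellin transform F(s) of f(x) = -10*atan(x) 5*pi*sec(pi*s/2) /s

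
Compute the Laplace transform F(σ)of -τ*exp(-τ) -1/(σ + 1)^2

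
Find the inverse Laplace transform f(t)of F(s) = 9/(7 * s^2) 9 * t/7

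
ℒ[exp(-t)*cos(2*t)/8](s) (s+1)/(8*((s+1)^2+4))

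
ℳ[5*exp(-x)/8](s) 5*gamma(s)/8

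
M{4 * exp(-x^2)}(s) 2 * gamma(s/2)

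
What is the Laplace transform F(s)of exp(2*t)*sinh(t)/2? 1/(2*((s - 2)^2 - 1))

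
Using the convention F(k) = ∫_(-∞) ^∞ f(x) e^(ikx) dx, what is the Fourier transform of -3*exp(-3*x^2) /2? -sqrt(3)*sqrt(pi)*exp(-k^2/12) /2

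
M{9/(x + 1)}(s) 9 * pi * csc(pi * s)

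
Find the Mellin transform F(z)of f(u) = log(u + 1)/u -pi * csc(pi * z)/(z - 1)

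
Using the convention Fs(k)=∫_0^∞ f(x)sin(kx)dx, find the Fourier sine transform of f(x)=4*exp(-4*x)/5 4*k/(5*(k^2 + 16))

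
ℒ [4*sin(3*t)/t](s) 4*atan(3/s)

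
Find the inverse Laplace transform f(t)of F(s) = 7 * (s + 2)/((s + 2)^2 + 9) 7 * exp(-2 * t) * cos(3 * t)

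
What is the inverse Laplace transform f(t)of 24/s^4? 4*t^3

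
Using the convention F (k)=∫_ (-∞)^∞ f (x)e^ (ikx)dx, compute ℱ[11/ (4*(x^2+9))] 11*pi*exp (-3*Abs (k))/12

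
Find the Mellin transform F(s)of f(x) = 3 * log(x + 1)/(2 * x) -3 * pi * csc(pi * s)/(2 * s - 2)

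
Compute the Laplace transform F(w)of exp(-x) 1/(w + 1)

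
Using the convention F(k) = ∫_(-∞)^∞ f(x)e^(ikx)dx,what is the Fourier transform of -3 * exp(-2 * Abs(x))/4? -3/(k^2 + 4)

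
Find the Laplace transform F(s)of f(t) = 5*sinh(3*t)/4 15/(4*(s^2 - 9))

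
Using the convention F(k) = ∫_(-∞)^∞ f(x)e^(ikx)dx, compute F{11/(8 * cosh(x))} 11 * pi/(8 * cosh(pi * k/2))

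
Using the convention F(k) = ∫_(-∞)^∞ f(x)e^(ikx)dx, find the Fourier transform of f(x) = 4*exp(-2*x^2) 2*sqrt(2)*sqrt(pi)*exp(-k^2/8)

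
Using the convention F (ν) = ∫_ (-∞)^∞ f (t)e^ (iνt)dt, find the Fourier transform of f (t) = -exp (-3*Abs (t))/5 -6/ (5*ν^2 + 45)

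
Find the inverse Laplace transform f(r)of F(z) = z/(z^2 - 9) cosh(3*r)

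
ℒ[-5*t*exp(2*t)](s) -5/(s - 2) ^2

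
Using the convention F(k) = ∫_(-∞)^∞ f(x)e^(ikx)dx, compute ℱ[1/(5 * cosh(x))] pi/(5 * cosh(pi * k/2))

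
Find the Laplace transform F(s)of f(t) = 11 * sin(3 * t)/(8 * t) 11 * atan(3/s)/8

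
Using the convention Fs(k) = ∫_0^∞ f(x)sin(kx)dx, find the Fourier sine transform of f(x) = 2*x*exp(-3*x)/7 12*k/(7*(k^2 + 9)^2)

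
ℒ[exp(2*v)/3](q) 1/(3*(q - 2))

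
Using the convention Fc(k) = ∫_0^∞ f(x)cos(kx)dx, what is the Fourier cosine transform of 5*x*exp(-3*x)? 5*(9 - k^2)/(k^2 + 9)^2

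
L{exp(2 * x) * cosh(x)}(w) (w - 2)/((w - 2)^2 - 1)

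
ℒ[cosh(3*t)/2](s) s/(2*(s^2 - 9))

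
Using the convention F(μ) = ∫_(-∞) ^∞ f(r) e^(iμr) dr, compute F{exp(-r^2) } sqrt(pi)*exp(-μ^2/4) 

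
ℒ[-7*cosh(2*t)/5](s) -7*s/(5*s^2 - 20)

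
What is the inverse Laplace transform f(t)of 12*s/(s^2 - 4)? 12*cosh(2*t)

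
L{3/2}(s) 3/(2 * s)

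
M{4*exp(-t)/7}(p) 4*gamma(p)/7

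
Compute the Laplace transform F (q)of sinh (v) 1/ (q^2 - 1)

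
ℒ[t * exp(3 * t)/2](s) 1/(2 * (s - 3)^2)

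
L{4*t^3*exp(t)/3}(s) 8/(s - 1)^4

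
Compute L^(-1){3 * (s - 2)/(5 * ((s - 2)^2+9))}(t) 3 * exp(2 * t) * cos(3 * t)/5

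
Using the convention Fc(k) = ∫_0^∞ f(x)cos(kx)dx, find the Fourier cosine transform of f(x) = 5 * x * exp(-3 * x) 5 * (9 - k^2)/(k^2 + 9)^2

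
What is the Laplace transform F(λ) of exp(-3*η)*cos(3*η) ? (λ+3) /((λ+3) ^2+9) 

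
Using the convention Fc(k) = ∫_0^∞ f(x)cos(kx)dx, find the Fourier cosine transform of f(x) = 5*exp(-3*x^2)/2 5*sqrt(3)*sqrt(pi)*exp(-k^2/12)/12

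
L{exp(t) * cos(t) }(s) (s - 1) /((s - 1) ^2 + 1) 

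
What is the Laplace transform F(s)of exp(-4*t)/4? 1/(4*(s + 4))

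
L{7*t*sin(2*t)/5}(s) 28*s/(5*(s^2 + 4)^2)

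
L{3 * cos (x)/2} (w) 3 * w/ (2 * (w^2 + 1))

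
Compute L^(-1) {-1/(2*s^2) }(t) -t/2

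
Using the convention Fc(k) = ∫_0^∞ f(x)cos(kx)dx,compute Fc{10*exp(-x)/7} 10/(7*(k^2 + 1))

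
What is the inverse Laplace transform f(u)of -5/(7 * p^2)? -5 * u/7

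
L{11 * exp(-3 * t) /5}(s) 11/(5 * (s + 3) ) 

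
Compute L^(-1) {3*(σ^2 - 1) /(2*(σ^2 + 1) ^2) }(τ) 3*τ*cos(τ) /2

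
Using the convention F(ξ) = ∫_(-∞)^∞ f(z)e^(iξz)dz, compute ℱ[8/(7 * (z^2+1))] 8 * pi * exp(-Abs(ξ))/7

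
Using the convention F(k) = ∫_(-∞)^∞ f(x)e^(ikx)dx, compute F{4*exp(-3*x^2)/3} 4*sqrt(3)*sqrt(pi)*exp(-k^2/12)/9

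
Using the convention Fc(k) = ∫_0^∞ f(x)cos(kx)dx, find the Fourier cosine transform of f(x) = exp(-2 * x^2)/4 sqrt(2) * sqrt(pi) * exp(-k^2/8)/16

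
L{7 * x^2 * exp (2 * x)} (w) 14/ (w - 2)^3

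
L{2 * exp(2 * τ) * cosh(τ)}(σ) 2 * (σ - 2)/((σ - 2)^2-1)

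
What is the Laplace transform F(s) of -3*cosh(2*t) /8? -3*s/(8*s^2 - 32) 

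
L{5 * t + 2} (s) 5/s^2 + 2/s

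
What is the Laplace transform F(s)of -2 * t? -2/s^2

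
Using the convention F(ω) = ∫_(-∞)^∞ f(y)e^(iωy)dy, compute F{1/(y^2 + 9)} pi*exp(-3*Abs(ω))/3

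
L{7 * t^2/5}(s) 14/(5 * s^3) 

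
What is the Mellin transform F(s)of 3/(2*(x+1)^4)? gamma(s)*gamma(4 - s)/4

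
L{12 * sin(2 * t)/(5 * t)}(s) 12 * atan(2/s)/5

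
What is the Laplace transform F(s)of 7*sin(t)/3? 7/(3*(s^2 + 1))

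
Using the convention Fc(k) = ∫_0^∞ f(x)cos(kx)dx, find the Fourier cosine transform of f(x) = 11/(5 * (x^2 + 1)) 11 * pi * exp(-k)/10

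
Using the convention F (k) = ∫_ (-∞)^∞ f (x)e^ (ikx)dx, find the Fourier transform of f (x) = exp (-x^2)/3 sqrt (pi)*exp (-k^2/4)/3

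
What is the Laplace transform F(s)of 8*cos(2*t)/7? 8*s/(7*(s^2 + 4))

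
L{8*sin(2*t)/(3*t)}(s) 8*atan(2/s)/3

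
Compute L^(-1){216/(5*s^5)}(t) 9*t^4/5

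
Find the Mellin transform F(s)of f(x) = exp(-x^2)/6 gamma(s/2)/12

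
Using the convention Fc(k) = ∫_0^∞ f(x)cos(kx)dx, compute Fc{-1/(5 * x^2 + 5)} -pi * exp(-k)/10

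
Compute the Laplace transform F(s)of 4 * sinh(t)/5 4/(5 * (s^2 - 1))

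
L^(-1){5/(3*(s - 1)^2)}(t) 5*t*exp(t)/3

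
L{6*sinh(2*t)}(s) 12/(s^2 - 4)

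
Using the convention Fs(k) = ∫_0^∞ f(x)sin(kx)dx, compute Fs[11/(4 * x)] 11 * pi/8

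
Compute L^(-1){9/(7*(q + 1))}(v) 9*exp(-v)/7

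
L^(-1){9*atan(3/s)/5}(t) 9*sin(3*t)/(5*t)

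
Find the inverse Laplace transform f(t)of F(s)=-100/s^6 -5*t^5/6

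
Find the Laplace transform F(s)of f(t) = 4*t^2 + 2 2/s + 8/s^3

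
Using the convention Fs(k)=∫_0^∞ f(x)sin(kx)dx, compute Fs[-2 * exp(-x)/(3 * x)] -2 * atan(k)/3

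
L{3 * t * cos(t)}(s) 3 * (s^2 - 1)/(s^2 + 1)^2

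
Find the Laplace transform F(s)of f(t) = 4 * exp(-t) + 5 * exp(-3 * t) 5/(s + 3) + 4/(s + 1)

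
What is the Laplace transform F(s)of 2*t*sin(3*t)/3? 4*s/(s^2+9)^2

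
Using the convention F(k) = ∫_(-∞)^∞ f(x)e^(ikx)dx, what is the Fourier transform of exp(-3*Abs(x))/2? 3/(k^2 + 9)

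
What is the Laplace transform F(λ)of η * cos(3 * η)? (λ^2 - 9)/(λ^2 + 9)^2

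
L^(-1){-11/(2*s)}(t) -11/2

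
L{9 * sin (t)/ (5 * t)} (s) 9 * atan (1/s)/5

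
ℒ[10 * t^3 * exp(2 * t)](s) 60/(s - 2)^4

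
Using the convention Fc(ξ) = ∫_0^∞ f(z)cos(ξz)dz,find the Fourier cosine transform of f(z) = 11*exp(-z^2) 11*sqrt(pi)*exp(-ξ^2/4)/2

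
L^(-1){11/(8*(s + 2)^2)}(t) 11*t*exp(-2*t)/8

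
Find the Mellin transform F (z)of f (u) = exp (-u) gamma (z)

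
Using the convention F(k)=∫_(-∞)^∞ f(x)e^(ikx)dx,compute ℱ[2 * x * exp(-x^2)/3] I * sqrt(pi) * k * exp(-k^2/4)/3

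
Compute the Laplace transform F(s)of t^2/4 1/(2 * s^3)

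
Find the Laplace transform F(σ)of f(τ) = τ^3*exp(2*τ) 6/(σ - 2)^4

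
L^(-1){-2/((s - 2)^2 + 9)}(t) -2 * exp(2 * t) * sin(3 * t)/3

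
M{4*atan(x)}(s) -2*pi*sec(pi*s/2)/s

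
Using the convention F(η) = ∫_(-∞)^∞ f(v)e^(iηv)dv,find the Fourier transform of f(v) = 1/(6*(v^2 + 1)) pi*exp(-Abs(η))/6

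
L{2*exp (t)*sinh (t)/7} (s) 2/ (7*s*(s - 2))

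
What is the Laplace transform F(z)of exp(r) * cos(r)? (z - 1)/((z - 1)^2 + 1)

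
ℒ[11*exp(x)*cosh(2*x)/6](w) 11*(w - 1)/(6*((w - 1)^2 - 4))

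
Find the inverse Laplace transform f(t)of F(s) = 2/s 2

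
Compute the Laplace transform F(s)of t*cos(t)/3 (s^2 - 1)/(3*(s^2 + 1)^2)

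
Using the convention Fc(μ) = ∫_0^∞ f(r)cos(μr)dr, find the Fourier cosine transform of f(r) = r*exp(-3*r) (9 - μ^2)/(μ^2 + 9)^2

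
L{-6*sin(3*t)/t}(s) -6*atan(3/s)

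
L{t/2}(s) 1/(2*s^2)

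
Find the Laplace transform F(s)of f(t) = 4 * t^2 8/s^3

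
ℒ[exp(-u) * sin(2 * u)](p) 2/((p + 1)^2 + 4)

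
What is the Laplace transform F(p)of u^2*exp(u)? 2/(p - 1)^3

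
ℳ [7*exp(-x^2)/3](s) 7*gamma(s/2)/6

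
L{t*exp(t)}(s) (s - 1)^(-2)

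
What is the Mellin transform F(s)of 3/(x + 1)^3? 3 * pi * (s - 2) * (s - 1)/(2 * sin(pi * s))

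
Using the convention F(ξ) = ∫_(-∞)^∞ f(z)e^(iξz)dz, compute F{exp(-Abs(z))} 2/(ξ^2 + 1)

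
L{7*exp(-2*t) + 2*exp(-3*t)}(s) 7/(s + 2) + 2/(s + 3)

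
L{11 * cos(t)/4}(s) 11 * s/(4 * (s^2 + 1))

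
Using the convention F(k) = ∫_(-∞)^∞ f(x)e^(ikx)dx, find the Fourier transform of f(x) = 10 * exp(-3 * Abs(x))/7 60/(7 * (k^2 + 9))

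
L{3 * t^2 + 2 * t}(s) 6/s^3 + 2/s^2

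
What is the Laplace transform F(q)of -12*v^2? -24/q^3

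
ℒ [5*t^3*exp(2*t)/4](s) 15/(2*(s - 2)^4)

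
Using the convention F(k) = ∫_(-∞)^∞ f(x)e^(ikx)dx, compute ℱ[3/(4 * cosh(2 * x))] 3 * pi/(8 * cosh(pi * k/4))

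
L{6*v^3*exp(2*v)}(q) 36/(q - 2)^4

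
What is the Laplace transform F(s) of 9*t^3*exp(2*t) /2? 27/(s - 2) ^4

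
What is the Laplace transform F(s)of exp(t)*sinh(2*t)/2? 1/((s - 1)^2 - 4)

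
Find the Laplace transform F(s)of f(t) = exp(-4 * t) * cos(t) (s + 4)/((s + 4)^2 + 1)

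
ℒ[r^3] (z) 6/z^4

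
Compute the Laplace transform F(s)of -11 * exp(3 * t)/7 -11/(7 * s - 21)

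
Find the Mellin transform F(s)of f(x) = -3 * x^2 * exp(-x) -3 * gamma(s+2)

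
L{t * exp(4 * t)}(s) (s - 4)^(-2)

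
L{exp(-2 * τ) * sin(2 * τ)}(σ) 2/((σ+2)^2+4)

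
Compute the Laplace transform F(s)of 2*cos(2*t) 2*s/(s^2 + 4)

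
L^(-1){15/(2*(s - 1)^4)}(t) 5*t^3*exp(t)/4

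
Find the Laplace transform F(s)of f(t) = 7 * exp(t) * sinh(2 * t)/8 7/(4 * ((s - 1)^2 - 4))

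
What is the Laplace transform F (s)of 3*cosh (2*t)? 3*s/ (s^2 - 4)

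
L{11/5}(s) 11/(5*s)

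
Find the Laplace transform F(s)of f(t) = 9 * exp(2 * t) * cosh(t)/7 9 * (s - 2)/(7 * ((s - 2)^2 - 1))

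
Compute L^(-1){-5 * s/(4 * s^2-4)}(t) -5 * cosh(t)/4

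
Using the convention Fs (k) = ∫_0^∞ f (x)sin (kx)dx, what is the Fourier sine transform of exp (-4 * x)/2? k/ (2 * (k^2 + 16))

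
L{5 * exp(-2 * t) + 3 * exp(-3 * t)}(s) 3/(s + 3) + 5/(s + 2)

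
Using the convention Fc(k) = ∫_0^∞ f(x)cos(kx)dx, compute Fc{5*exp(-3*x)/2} 15/(2*(k^2 + 9))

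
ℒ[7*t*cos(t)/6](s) 7*(s^2 - 1)/(6*(s^2 + 1)^2)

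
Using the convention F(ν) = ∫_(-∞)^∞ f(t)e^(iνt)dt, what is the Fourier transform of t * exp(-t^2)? I * sqrt(pi) * ν * exp(-ν^2/4)/2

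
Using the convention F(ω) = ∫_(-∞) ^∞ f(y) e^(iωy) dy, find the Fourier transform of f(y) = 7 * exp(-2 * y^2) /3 7 * sqrt(2) * sqrt(pi) * exp(-ω^2/8) /6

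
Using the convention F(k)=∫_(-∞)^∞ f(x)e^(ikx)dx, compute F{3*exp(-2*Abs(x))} 12/(k^2 + 4)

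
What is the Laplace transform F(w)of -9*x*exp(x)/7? -9/(7*(w - 1)^2)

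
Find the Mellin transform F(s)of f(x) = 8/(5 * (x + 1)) 8 * pi * csc(pi * s)/5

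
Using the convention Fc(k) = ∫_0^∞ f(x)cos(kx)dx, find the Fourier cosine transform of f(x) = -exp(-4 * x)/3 -4/(3 * k^2 + 48)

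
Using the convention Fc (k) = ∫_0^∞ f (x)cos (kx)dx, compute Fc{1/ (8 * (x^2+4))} pi * exp (-2 * k)/32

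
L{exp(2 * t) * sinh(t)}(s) 1/((s - 2)^2 - 1)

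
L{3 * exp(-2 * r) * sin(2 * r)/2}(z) 3/((z+2)^2+4)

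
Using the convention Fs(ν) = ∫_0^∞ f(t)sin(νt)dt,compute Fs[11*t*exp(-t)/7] 22*ν/(7*(ν^2 + 1)^2)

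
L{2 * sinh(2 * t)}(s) 4/(s^2 - 4)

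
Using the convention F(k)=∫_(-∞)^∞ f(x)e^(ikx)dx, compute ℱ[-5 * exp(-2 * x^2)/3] -5 * sqrt(2) * sqrt(pi) * exp(-k^2/8)/6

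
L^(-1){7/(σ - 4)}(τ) 7 * exp(4 * τ)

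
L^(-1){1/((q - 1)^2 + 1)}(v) exp(v) * sin(v)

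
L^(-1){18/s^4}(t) 3*t^3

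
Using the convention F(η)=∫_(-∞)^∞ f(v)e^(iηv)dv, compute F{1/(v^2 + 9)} pi*exp(-3*Abs(η))/3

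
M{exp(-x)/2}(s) gamma(s)/2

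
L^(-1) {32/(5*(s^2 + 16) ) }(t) 8*sin(4*t) /5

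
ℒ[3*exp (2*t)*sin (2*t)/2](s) 3/ ( (s - 2)^2 + 4)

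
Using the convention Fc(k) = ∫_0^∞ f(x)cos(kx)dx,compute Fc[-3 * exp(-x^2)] -3 * sqrt(pi) * exp(-k^2/4)/2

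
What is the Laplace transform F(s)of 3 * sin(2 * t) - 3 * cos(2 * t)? 6/(s^2 + 4) - 3 * s/(s^2 + 4)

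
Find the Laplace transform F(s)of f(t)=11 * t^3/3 22/s^4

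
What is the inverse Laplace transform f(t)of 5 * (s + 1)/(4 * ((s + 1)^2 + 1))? 5 * exp(-t) * cos(t)/4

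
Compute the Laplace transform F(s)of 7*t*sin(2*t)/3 28*s/(3*(s^2 + 4)^2)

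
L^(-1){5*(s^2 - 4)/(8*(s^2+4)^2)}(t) 5*t*cos(2*t)/8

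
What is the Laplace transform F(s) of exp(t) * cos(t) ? (s - 1) /((s - 1) ^2 + 1) 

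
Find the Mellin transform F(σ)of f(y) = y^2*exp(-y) gamma(σ + 2)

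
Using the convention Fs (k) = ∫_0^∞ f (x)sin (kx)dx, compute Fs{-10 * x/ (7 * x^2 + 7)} -5 * pi * exp (-k)/7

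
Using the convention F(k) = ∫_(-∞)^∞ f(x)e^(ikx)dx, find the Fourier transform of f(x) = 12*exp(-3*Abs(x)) 72/(k^2 + 9)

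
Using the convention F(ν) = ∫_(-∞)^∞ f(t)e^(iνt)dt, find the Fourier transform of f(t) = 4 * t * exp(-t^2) 2 * I * sqrt(pi) * ν * exp(-ν^2/4)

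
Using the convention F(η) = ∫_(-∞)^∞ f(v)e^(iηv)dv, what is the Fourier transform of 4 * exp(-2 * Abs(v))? 16/(η^2+4)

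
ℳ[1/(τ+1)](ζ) pi*csc(pi*ζ)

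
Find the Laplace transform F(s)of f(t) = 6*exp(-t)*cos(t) 6*(s+1)/((s+1)^2+1)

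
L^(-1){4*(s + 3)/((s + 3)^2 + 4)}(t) 4*exp(-3*t)*cos(2*t)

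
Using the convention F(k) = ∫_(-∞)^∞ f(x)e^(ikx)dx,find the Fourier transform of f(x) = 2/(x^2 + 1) 2 * pi * exp(-Abs(k))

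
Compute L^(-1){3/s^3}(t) 3 * t^2/2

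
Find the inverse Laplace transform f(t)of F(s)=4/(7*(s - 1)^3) 2*t^2*exp(t)/7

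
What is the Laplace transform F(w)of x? w^(-2)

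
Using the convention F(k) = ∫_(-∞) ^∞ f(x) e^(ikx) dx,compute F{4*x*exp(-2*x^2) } sqrt(2)*I*sqrt(pi)*k*exp(-k^2/8) /2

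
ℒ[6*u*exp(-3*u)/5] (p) 6/(5*(p + 3)^2)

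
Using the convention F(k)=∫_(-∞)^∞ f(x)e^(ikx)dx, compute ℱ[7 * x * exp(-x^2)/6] 7 * I * sqrt(pi) * k * exp(-k^2/4)/12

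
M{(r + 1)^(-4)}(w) gamma(w) * gamma(4 - w)/6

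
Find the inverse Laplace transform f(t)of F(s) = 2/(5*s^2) 2*t/5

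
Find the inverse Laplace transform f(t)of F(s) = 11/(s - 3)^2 11*t*exp(3*t)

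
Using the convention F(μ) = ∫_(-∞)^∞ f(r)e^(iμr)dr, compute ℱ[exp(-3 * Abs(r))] 6/(μ^2 + 9)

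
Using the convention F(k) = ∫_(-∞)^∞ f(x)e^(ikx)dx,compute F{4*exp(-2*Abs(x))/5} 16/(5*(k^2+4))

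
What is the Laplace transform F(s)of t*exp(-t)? (s + 1)^(-2)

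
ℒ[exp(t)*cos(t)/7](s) (s - 1)/(7*((s - 1)^2 + 1))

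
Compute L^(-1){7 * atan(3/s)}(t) 7 * sin(3 * t)/t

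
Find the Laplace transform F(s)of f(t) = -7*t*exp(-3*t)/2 -7/(2*(s+3)^2)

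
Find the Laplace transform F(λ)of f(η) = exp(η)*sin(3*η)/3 1/((λ - 1)^2 + 9)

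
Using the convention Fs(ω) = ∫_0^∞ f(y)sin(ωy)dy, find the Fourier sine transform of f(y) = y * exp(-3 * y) 6 * ω/(ω^2+9)^2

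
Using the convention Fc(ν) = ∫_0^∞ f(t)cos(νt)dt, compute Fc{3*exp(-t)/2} 3/(2*(ν^2 + 1))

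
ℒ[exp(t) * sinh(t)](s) 1/(s * (s - 2))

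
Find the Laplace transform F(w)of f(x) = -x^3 -6/w^4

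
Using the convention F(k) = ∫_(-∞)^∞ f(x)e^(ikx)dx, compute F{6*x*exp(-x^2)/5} 3*I*sqrt(pi)*k*exp(-k^2/4)/5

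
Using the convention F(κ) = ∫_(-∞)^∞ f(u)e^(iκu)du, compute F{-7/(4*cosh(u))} -7*pi/(4*cosh(pi*κ/2))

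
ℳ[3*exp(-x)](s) 3*gamma(s)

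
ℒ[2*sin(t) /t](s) 2*atan(1/s) 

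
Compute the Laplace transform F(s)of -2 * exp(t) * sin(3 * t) -6/((s - 1)^2 + 9)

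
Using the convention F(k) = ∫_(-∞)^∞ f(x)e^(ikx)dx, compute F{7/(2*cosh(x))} 7*pi/(2*cosh(pi*k/2))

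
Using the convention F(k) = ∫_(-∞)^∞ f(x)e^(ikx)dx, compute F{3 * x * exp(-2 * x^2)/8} 3 * sqrt(2) * I * sqrt(pi) * k * exp(-k^2/8)/64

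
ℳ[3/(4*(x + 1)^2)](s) -3*pi*(s - 1)/(4*sin(pi*s))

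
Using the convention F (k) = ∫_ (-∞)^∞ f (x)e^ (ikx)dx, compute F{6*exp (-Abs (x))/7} 12/ (7*(k^2+1))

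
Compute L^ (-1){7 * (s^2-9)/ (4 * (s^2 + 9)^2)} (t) 7 * t * cos (3 * t)/4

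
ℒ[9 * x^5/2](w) 540/w^6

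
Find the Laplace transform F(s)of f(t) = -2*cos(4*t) -2*s/(s^2 + 16)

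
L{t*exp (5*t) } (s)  (s - 5) ^ (-2) 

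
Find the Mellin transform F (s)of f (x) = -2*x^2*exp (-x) -2*gamma (s + 2)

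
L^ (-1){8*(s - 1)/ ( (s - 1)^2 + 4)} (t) 8*exp (t)*cos (2*t)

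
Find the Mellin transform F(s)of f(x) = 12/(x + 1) 12*pi*csc(pi*s)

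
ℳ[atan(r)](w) -pi * sec(pi * w/2)/(2 * w)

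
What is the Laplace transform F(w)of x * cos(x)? (w^2-1)/(w^2 + 1)^2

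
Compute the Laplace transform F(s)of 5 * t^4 120/s^5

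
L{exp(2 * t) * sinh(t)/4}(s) 1/(4 * ((s - 2)^2 - 1))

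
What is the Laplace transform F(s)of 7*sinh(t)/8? 7/(8*(s^2 - 1))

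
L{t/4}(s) 1/(4 * s^2)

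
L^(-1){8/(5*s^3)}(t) 4*t^2/5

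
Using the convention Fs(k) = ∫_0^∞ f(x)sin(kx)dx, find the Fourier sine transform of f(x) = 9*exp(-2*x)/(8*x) 9*atan(k/2)/8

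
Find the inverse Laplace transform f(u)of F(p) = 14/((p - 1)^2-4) 7*exp(u)*sinh(2*u)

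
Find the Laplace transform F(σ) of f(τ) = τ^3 6/σ^4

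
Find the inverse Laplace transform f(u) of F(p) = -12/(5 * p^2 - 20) -6 * sinh(2 * u) /5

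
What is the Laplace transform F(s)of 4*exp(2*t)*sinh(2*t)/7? 8/(7*s*(s - 4))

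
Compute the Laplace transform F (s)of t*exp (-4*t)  (s + 4)^ (-2)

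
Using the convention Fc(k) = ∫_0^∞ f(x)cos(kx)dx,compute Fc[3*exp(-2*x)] 6/(k^2 + 4)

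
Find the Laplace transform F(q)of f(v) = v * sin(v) 2 * q/(q^2 + 1)^2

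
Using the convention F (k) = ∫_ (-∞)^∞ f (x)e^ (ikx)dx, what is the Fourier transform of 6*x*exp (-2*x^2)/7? 3*sqrt (2)*I*sqrt (pi)*k*exp (-k^2/8)/28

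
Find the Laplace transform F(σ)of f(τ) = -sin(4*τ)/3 -4/(3*σ^2 + 48)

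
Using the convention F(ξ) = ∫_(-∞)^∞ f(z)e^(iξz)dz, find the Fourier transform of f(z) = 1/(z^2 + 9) pi*exp(-3*Abs(ξ))/3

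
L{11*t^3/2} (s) 33/s^4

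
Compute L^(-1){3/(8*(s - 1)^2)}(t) 3*t*exp(t)/8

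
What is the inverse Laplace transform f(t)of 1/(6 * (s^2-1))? sinh(t)/6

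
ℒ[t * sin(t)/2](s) s/(s^2 + 1)^2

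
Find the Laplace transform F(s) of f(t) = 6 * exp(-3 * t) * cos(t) 6 * (s + 3) /((s + 3) ^2 + 1) 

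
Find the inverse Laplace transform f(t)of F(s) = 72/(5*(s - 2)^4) 12*t^3*exp(2*t)/5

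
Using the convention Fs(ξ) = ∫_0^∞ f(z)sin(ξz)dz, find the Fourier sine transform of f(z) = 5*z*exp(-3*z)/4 15*ξ/(2*(ξ^2 + 9)^2)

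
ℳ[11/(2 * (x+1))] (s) 11 * pi * csc(pi * s)/2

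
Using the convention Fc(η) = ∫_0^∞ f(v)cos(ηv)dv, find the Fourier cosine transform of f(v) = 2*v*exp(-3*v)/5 2*(9 - η^2)/(5*(η^2+9)^2)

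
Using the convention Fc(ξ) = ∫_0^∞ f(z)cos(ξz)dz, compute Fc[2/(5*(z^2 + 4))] pi*exp(-2*ξ)/10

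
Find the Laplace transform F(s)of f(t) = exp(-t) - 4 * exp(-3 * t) 1/(s + 1) - 4/(s + 3)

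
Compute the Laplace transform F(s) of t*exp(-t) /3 1/(3*(s + 1) ^2) 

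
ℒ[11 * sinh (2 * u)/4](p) 11/ (2 * (p^2 - 4))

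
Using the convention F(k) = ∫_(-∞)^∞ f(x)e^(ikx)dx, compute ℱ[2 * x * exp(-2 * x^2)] sqrt(2) * I * sqrt(pi) * k * exp(-k^2/8)/4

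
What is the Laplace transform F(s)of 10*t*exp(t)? 10/(s - 1)^2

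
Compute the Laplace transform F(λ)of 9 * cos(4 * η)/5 9 * λ/(5 * (λ^2 + 16))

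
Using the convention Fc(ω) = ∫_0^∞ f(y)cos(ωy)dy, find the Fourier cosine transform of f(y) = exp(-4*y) 4/(ω^2 + 16)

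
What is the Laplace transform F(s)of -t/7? -1/(7 * s^2)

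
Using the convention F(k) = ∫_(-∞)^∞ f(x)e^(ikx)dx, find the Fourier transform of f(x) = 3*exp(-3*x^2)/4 sqrt(3)*sqrt(pi)*exp(-k^2/12)/4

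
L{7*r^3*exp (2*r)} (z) 42/ (z - 2)^4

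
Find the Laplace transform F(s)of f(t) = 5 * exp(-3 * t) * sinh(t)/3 5/(3 * ((s + 3)^2 - 1))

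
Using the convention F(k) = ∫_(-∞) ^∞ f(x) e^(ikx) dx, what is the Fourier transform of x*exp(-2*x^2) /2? sqrt(2)*I*sqrt(pi)*k*exp(-k^2/8) /16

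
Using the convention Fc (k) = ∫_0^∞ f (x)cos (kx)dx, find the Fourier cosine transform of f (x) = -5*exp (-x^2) -5*sqrt (pi)*exp (-k^2/4)/2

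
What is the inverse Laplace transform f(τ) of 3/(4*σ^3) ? 3*τ^2/8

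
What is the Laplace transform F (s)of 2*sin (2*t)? 4/ (s^2 + 4)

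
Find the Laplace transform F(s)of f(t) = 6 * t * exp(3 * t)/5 6/(5 * (s - 3)^2)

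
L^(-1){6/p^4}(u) u^3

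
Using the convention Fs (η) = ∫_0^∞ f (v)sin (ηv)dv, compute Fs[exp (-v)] η/ (η^2 + 1)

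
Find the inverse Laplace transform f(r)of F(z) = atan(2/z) sin(2*r)/r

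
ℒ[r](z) z^(-2)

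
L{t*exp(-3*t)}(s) (s + 3)^(-2)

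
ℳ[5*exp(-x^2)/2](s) 5*gamma(s/2)/4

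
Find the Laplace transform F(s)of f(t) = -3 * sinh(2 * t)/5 -6/(5 * s^2 - 20)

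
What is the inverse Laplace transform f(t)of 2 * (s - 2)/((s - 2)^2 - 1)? 2 * exp(2 * t) * cosh(t)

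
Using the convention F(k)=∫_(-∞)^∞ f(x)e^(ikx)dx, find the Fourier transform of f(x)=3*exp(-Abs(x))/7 6/(7*(k^2+1))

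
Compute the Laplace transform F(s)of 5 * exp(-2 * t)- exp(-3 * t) 5/(s+2)-1/(s+3)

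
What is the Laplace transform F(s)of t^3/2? 3/s^4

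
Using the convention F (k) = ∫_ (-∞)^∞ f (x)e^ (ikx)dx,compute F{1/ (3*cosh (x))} pi/ (3*cosh (pi*k/2))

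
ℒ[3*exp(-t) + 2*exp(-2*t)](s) 2/(s + 2) + 3/(s + 1)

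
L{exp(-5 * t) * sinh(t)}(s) 1/((s + 5)^2 - 1)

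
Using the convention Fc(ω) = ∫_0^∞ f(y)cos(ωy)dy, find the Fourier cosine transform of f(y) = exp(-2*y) 2/(ω^2 + 4)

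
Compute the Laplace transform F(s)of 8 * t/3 8/(3 * s^2)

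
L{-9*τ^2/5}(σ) -18/(5*σ^3)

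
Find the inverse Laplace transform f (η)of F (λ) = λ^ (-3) η^2/2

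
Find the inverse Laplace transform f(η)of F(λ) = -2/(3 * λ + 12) -2 * exp(-4 * η)/3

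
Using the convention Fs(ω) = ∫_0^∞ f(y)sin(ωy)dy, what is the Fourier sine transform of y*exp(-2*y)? 4*ω/(ω^2 + 4)^2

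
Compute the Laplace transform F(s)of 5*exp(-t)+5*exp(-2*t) 5/(s+2)+5/(s+1)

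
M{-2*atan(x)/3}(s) pi*sec(pi*s/2)/(3*s)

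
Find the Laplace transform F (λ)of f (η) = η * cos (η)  (λ^2 - 1)/ (λ^2 + 1)^2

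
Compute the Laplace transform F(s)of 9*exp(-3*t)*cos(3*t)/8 9*(s+3)/(8*((s+3)^2+9))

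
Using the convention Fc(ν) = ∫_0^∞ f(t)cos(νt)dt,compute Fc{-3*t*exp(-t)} 3*(ν^2-1)/(ν^2 + 1)^2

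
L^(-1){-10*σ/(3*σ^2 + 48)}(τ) -10*cos(4*τ)/3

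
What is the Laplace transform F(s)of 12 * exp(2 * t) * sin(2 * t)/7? 24/(7 * ((s - 2)^2 + 4))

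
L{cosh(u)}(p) p/(p^2 - 1)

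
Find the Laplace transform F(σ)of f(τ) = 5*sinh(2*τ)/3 10/(3*(σ^2 - 4))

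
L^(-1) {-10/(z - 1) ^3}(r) -5 * r^2 * exp(r) 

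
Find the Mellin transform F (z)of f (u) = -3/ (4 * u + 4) -3 * pi * csc (pi * z)/4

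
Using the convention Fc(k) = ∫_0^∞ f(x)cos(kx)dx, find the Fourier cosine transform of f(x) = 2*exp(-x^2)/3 sqrt(pi)*exp(-k^2/4)/3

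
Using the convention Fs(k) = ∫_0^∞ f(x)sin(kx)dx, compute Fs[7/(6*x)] 7*pi/12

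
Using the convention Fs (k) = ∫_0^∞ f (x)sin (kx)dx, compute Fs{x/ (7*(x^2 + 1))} pi*exp (-k)/14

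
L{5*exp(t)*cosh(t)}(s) 5*(s - 1)/(s*(s - 2))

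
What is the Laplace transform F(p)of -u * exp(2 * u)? -1/(p - 2)^2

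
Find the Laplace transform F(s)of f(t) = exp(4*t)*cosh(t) (s - 4)/((s - 4)^2 - 1)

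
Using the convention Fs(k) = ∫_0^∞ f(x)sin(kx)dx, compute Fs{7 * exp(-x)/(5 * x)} 7 * atan(k)/5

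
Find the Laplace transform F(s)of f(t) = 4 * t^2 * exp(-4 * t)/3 8/(3 * (s + 4)^3)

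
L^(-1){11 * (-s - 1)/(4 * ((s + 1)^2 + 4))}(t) -11 * exp(-t) * cos(2 * t)/4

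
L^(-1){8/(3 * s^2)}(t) 8 * t/3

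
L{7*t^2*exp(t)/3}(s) 14/(3*(s - 1)^3)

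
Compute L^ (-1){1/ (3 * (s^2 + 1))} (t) sin (t)/3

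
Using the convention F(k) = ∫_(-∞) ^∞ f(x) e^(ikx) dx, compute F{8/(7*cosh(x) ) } 8*pi/(7*cosh(pi*k/2) ) 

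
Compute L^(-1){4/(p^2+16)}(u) sin(4*u)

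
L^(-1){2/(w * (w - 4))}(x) exp(2 * x) * sinh(2 * x)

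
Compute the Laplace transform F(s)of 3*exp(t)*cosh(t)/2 3*(s - 1)/(2*s*(s - 2))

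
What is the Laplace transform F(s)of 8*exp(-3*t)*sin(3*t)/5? 24/(5*((s + 3)^2 + 9))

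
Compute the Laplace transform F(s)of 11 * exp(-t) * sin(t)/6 11/(6 * ((s + 1)^2 + 1))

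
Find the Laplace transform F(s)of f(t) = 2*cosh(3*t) 2*s/(s^2 - 9)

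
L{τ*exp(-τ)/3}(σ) 1/(3*(σ + 1)^2)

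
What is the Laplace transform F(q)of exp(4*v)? 1/(q - 4)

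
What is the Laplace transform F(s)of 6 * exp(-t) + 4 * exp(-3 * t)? 6/(s + 1) + 4/(s + 3)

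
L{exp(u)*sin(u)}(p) 1/((p - 1)^2 + 1)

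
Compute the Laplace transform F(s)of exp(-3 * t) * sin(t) 1/((s + 3)^2 + 1)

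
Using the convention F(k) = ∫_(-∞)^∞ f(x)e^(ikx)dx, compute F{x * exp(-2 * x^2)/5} sqrt(2) * I * sqrt(pi) * k * exp(-k^2/8)/40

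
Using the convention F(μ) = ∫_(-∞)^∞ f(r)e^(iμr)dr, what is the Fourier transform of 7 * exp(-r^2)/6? 7 * sqrt(pi) * exp(-μ^2/4)/6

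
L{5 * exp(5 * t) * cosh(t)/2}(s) 5 * (s - 5)/(2 * ((s - 5)^2 - 1))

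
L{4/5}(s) 4/(5*s)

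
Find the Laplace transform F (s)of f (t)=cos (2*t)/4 s/ (4*(s^2 + 4))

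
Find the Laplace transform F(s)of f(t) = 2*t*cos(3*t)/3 2*(s^2-9)/(3*(s^2 + 9)^2)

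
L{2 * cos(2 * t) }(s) 2 * s/(s^2 + 4) 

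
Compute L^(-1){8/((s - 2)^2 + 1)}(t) 8*exp(2*t)*sin(t)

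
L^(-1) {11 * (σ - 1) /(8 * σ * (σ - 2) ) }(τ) 11 * exp(τ) * cosh(τ) /8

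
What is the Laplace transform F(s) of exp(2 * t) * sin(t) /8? 1/(8 * ((s - 2) ^2 + 1) ) 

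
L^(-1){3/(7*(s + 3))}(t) 3*exp(-3*t)/7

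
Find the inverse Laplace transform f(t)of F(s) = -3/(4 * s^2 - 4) -3 * sinh(t)/4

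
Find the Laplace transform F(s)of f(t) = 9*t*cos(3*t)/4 9*(s^2 - 9)/(4*(s^2 + 9)^2)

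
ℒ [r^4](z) 24/z^5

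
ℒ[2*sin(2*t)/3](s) 4/(3*(s^2 + 4))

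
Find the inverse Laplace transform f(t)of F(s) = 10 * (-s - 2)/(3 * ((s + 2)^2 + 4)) -10 * exp(-2 * t) * cos(2 * t)/3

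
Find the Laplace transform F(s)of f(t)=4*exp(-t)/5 4/(5*(s+1))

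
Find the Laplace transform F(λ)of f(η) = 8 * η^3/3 16/λ^4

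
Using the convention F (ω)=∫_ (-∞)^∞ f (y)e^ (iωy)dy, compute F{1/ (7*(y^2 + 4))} pi*exp (-2*Abs (ω))/14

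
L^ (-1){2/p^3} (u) u^2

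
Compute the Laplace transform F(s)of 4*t 4/s^2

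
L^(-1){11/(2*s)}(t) 11/2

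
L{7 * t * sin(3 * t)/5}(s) 42 * s/(5 * (s^2 + 9)^2)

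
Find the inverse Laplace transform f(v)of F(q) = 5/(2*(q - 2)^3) 5*v^2*exp(2*v)/4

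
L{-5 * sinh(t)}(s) -5/(s^2 - 1)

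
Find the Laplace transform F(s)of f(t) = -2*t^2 -4/s^3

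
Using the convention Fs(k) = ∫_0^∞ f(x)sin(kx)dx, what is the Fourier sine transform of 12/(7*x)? 6*pi/7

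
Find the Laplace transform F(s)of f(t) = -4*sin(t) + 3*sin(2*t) 6/(s^2 + 4) - 4/(s^2 + 1)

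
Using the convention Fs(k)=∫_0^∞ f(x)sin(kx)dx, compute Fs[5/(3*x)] 5*pi/6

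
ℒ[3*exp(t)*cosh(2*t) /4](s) 3*(s - 1) /(4*((s - 1) ^2 - 4) ) 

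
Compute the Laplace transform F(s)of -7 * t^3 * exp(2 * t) -42/(s - 2)^4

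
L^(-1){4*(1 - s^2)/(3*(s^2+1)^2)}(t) -4*t*cos(t)/3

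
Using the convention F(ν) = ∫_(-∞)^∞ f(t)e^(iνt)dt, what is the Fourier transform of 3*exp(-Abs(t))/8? 3/(4*(ν^2 + 1))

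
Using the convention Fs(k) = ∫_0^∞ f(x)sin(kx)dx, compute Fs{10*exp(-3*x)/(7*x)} 10*atan(k/3)/7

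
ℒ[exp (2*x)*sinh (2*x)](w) 2/ (w*(w - 4) ) 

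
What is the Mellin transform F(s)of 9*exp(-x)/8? 9*gamma(s)/8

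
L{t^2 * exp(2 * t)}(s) 2/(s - 2)^3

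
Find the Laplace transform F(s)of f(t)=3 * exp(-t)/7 3/(7 * (s+1))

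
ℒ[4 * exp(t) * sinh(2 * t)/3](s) 8/(3 * ((s - 1)^2 - 4))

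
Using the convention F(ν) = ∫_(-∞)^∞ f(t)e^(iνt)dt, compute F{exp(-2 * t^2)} sqrt(2) * sqrt(pi) * exp(-ν^2/8)/2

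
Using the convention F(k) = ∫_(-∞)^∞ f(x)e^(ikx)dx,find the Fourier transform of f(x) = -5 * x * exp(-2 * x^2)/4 -5 * sqrt(2) * I * sqrt(pi) * k * exp(-k^2/8)/32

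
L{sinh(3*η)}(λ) 3/(λ^2 - 9)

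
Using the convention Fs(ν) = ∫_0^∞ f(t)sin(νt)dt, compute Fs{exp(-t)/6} ν/(6*(ν^2+1))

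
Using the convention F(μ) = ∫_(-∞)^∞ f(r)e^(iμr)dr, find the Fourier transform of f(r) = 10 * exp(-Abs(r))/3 20/(3 * (μ^2 + 1))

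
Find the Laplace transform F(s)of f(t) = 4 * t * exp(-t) 4/(s + 1)^2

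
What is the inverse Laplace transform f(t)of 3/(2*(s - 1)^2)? 3*t*exp(t)/2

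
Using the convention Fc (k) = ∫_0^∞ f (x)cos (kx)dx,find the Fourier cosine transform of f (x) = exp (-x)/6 1/ (6 * (k^2 + 1))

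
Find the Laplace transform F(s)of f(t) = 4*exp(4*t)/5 4/(5*(s - 4))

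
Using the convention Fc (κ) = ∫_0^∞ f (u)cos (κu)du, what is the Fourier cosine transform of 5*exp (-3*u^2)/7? 5*sqrt (3)*sqrt (pi)*exp (-κ^2/12)/42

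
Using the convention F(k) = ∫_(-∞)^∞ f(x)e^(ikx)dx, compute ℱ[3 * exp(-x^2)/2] 3 * sqrt(pi) * exp(-k^2/4)/2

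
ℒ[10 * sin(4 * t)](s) 40/(s^2 + 16)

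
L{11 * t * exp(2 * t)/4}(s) 11/(4 * (s - 2)^2)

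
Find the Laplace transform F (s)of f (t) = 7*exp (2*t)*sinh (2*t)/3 14/ (3*s*(s - 4))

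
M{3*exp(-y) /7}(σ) 3*gamma(σ) /7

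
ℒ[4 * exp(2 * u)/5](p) 4/(5 * (p - 2))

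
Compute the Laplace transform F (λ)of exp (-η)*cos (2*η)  (λ + 1)/ ( (λ + 1)^2 + 4)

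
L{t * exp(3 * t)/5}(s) 1/(5 * (s - 3)^2)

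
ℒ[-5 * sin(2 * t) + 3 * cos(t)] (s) 3 * s/(s^2 + 1) - 10/(s^2 + 4)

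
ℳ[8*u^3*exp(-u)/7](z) 8*gamma(z + 3)/7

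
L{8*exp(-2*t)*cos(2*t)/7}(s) 8*(s + 2)/(7*((s + 2)^2 + 4))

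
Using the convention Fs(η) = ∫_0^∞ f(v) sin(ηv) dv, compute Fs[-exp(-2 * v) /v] -atan(η/2) 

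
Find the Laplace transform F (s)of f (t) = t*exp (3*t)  (s - 3)^ (-2)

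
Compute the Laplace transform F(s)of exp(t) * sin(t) 1/((s - 1)^2 + 1)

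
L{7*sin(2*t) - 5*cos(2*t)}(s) 14/(s^2+4) - 5*s/(s^2+4)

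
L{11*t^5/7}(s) 1320/(7*s^6)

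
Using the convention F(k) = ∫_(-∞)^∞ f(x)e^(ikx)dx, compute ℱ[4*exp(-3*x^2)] 4*sqrt(3)*sqrt(pi)*exp(-k^2/12)/3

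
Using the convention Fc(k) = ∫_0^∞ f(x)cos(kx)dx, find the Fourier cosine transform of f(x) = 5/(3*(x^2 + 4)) 5*pi*exp(-2*k)/12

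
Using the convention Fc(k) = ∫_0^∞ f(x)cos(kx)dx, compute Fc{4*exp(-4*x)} 16/(k^2+16)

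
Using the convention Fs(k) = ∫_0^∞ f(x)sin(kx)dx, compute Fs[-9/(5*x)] -9*pi/10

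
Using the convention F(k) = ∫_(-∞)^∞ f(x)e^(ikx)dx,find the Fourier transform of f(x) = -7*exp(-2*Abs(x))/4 -7/(k^2 + 4)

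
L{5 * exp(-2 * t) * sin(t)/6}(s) 5/(6 * ((s + 2)^2 + 1))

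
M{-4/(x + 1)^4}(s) 2 * pi * (s - 3) * (s - 2) * (s - 1)/(3 * sin(pi * s))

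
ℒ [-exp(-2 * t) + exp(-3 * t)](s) 1/(s + 3) - 1/(s + 2)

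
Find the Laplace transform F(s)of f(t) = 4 4/s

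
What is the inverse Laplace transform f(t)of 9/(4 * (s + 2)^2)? 9 * t * exp(-2 * t)/4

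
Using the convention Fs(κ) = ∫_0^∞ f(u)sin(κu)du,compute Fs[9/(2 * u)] 9 * pi/4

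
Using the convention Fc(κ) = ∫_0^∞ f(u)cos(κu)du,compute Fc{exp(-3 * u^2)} sqrt(3) * sqrt(pi) * exp(-κ^2/12)/6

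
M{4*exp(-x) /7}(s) 4*gamma(s) /7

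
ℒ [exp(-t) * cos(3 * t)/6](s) (s+1)/(6 * ((s+1)^2+9))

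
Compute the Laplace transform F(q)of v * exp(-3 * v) (q+3)^(-2)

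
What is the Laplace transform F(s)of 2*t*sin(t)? 4*s/(s^2 + 1)^2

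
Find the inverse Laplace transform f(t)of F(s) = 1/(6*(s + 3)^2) t*exp(-3*t)/6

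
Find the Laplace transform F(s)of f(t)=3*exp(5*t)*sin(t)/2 3/(2*((s - 5)^2 + 1))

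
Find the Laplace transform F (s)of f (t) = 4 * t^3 24/s^4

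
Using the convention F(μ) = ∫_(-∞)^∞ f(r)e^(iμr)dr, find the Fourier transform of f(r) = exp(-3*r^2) sqrt(3)*sqrt(pi)*exp(-μ^2/12)/3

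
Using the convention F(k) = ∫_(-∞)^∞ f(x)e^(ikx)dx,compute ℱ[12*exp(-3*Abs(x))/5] 72/(5*(k^2 + 9))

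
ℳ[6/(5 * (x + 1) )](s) 6 * pi * csc(pi * s) /5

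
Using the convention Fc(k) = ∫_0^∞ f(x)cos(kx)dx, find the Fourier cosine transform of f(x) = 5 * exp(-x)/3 5/(3 * (k^2 + 1))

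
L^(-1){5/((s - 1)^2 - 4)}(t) 5 * exp(t) * sinh(2 * t)/2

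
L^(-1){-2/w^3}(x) -x^2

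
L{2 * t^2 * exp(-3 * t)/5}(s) 4/(5 * (s + 3)^3)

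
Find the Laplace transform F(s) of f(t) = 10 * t 10/s^2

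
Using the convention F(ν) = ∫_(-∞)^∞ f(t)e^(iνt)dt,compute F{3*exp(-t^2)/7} 3*sqrt(pi)*exp(-ν^2/4)/7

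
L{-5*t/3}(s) -5/(3*s^2)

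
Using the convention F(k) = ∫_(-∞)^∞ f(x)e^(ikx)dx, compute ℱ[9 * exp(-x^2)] 9 * sqrt(pi) * exp(-k^2/4)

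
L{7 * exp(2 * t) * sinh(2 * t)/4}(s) 7/(2 * s * (s - 4))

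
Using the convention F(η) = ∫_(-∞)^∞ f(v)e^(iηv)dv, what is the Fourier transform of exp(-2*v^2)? sqrt(2)*sqrt(pi)*exp(-η^2/8)/2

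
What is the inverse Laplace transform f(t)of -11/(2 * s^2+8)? -11 * sin(2 * t)/4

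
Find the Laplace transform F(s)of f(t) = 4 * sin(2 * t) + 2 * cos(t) 8/(s^2 + 4) + 2 * s/(s^2 + 1)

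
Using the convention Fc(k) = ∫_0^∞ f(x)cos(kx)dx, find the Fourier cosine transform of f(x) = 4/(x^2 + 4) pi * exp(-2 * k)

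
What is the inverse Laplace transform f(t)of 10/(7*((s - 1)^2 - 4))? 5*exp(t)*sinh(2*t)/7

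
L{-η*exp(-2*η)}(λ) -1/(λ + 2)^2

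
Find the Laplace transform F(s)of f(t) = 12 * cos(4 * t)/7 12 * s/(7 * (s^2 + 16))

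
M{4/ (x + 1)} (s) 4 * pi * csc (pi * s)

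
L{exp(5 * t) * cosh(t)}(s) (s - 5)/((s - 5)^2 - 1)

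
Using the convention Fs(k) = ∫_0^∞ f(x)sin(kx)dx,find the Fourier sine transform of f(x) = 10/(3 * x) 5 * pi/3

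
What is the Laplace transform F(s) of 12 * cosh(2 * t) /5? 12 * s/(5 * (s^2 - 4) ) 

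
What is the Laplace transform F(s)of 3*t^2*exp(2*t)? 6/(s - 2)^3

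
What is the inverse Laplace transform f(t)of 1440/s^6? 12 * t^5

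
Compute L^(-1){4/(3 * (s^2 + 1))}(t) 4 * sin(t)/3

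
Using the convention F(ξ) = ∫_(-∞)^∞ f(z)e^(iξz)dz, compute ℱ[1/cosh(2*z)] pi/(2*cosh(pi*ξ/4))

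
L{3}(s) 3/s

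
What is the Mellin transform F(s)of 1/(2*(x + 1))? pi*csc(pi*s)/2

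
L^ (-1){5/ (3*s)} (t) 5/3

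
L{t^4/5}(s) 24/(5 * s^5)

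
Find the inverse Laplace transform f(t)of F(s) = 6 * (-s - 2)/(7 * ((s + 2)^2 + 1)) -6 * exp(-2 * t) * cos(t)/7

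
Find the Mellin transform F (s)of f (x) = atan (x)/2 -pi * sec (pi * s/2)/ (4 * s)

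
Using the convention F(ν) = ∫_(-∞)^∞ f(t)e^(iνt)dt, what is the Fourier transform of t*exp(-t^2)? I*sqrt(pi)*ν*exp(-ν^2/4)/2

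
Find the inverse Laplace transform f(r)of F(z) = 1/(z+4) exp(-4*r)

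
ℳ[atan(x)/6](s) -pi*sec(pi*s/2)/(12*s)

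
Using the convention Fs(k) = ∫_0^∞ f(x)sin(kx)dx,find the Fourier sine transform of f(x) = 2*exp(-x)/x 2*atan(k)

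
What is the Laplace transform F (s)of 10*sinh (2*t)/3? 20/ (3*(s^2 - 4))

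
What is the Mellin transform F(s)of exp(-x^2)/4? gamma(s/2)/8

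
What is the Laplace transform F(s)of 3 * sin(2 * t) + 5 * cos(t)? 6/(s^2 + 4) + 5 * s/(s^2 + 1)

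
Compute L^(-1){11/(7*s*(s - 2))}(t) 11*exp(t)*sinh(t)/7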